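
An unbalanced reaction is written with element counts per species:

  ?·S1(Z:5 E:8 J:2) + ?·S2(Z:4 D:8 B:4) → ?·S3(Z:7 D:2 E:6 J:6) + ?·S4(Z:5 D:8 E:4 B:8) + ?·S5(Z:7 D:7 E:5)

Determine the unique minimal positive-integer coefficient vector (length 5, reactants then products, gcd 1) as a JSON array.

Z: 3·5+4·4 = 31 | 1·7+2·5+2·7 = 31
D: 3·0+4·8 = 32 | 1·2+2·8+2·7 = 32
E: 3·8+4·0 = 24 | 1·6+2·4+2·5 = 24
B: 3·0+4·4 = 16 | 1·0+2·8+2·0 = 16
J: 3·2+4·0 = 6 | 1·6+2·0+2·0 = 6
gcd(3,4,1,2,2) = 1

Coefficients: [3, 4, 1, 2, 2]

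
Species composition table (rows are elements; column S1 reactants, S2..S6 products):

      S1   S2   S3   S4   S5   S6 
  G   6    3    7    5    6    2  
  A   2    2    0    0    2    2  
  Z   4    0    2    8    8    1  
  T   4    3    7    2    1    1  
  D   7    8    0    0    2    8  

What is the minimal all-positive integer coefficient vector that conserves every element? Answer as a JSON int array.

G: 6·6 = 36 | 1·3+2·7+1·5+1·6+4·2 = 36
A: 6·2 = 12 | 1·2+2·0+1·0+1·2+4·2 = 12
Z: 6·4 = 24 | 1·0+2·2+1·8+1·8+4·1 = 24
T: 6·4 = 24 | 1·3+2·7+1·2+1·1+4·1 = 24
D: 6·7 = 42 | 1·8+2·0+1·0+1·2+4·8 = 42
gcd(6,1,2,1,1,4) = 1

Coefficients: [6, 1, 2, 1, 1, 4]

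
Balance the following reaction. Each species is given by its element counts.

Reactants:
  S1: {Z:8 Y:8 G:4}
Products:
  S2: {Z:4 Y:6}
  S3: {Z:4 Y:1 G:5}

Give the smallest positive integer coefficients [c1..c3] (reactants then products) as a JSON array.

Z: 5·8 = 40 | 6·4+4·4 = 40
Y: 5·8 = 40 | 6·6+4·1 = 40
G: 5·4 = 20 | 6·0+4·5 = 20
gcd(5,6,4) = 1

Coefficients: [5, 6, 4]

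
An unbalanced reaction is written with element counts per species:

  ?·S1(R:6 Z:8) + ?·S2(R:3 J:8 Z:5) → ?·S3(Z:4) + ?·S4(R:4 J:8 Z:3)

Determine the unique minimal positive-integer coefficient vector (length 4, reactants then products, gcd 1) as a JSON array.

Coefficients: [1, 6, 5, 6]

R: 1·6+6·3 = 24 | 5·0+6·4 = 24
J: 1·0+6·8 = 48 | 5·0+6·8 = 48
Z: 1·8+6·5 = 38 | 5·4+6·3 = 38
gcd(1,6,5,6) = 1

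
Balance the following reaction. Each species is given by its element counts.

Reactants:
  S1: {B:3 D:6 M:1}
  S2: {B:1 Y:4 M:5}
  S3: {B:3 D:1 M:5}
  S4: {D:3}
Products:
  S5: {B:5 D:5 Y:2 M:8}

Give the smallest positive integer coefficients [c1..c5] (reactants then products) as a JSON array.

B: 3·3+3·1+6·3+2·0 = 30 | 6·5 = 30
D: 3·6+3·0+6·1+2·3 = 30 | 6·5 = 30
Y: 3·0+3·4+6·0+2·0 = 12 | 6·2 = 12
M: 3·1+3·5+6·5+2·0 = 48 | 6·8 = 48
gcd(3,3,6,2,6) = 1

Coefficients: [3, 3, 6, 2, 6]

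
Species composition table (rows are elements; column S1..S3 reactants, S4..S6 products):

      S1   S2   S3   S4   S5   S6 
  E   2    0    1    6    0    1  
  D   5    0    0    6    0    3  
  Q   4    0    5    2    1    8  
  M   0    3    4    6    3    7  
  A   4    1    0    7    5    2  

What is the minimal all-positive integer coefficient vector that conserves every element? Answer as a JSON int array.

E: 3·2+6·0+3·1 = 9 | 1·6+1·0+3·1 = 9
D: 3·5+6·0+3·0 = 15 | 1·6+1·0+3·3 = 15
Q: 3·4+6·0+3·5 = 27 | 1·2+1·1+3·8 = 27
M: 3·0+6·3+3·4 = 30 | 1·6+1·3+3·7 = 30
A: 3·4+6·1+3·0 = 18 | 1·7+1·5+3·2 = 18
gcd(3,6,3,1,1,3) = 1

Coefficients: [3, 6, 3, 1, 1, 3]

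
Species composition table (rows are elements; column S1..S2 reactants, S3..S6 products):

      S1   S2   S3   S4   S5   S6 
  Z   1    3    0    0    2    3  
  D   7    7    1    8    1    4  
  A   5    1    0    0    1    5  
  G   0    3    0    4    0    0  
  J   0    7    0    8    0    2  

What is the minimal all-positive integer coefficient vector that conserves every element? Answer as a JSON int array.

Coefficients: [2, 4, 6, 3, 4, 2]

Z: 2·1+4·3 = 14 | 6·0+3·0+4·2+2·3 = 14
D: 2·7+4·7 = 42 | 6·1+3·8+4·1+2·4 = 42
A: 2·5+4·1 = 14 | 6·0+3·0+4·1+2·5 = 14
G: 2·0+4·3 = 12 | 6·0+3·4+4·0+2·0 = 12
J: 2·0+4·7 = 28 | 6·0+3·8+4·0+2·2 = 28
gcd(2,4,6,3,4,2) = 1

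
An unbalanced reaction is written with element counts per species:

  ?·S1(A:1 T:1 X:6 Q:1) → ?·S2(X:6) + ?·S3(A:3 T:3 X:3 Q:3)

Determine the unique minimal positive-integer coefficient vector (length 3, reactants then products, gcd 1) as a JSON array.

A: 6·1 = 6 | 5·0+2·3 = 6
T: 6·1 = 6 | 5·0+2·3 = 6
X: 6·6 = 36 | 5·6+2·3 = 36
Q: 6·1 = 6 | 5·0+2·3 = 6
gcd(6,5,2) = 1

Coefficients: [6, 5, 2]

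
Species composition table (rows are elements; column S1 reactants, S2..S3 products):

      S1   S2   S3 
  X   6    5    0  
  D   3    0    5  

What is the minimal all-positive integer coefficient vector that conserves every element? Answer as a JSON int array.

Coefficients: [5, 6, 3]

X: 5·6 = 30 | 6·5+3·0 = 30
D: 5·3 = 15 | 6·0+3·5 = 15
gcd(5,6,3) = 1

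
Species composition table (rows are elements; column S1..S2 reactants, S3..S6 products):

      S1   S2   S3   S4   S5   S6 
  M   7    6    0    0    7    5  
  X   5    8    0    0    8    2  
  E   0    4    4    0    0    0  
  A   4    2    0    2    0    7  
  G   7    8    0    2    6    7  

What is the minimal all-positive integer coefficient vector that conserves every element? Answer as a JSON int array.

Coefficients: [4, 4, 4, 5, 6, 2]

M: 4·7+4·6 = 52 | 4·0+5·0+6·7+2·5 = 52
X: 4·5+4·8 = 52 | 4·0+5·0+6·8+2·2 = 52
E: 4·0+4·4 = 16 | 4·4+5·0+6·0+2·0 = 16
A: 4·4+4·2 = 24 | 4·0+5·2+6·0+2·7 = 24
G: 4·7+4·8 = 60 | 4·0+5·2+6·6+2·7 = 60
gcd(4,4,4,5,6,2) = 1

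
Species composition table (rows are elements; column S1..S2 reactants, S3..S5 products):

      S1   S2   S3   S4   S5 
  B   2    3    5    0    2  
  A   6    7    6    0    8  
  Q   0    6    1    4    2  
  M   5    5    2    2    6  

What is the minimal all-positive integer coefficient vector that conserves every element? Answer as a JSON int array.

Coefficients: [4, 4, 2, 3, 5]

B: 4·2+4·3 = 20 | 2·5+3·0+5·2 = 20
A: 4·6+4·7 = 52 | 2·6+3·0+5·8 = 52
Q: 4·0+4·6 = 24 | 2·1+3·4+5·2 = 24
M: 4·5+4·5 = 40 | 2·2+3·2+5·6 = 40
gcd(4,4,2,3,5) = 1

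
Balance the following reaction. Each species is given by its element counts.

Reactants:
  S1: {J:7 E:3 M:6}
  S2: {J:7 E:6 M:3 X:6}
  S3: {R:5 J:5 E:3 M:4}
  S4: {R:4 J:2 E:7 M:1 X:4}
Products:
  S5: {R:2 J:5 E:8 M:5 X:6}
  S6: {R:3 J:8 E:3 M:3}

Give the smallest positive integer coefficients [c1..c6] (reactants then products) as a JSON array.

R: 3·0+4·0+3·5+3·4 = 27 | 6·2+5·3 = 27
J: 3·7+4·7+3·5+3·2 = 70 | 6·5+5·8 = 70
E: 3·3+4·6+3·3+3·7 = 63 | 6·8+5·3 = 63
M: 3·6+4·3+3·4+3·1 = 45 | 6·5+5·3 = 45
X: 3·0+4·6+3·0+3·4 = 36 | 6·6+5·0 = 36
gcd(3,4,3,3,6,5) = 1

Coefficients: [3, 4, 3, 3, 6, 5]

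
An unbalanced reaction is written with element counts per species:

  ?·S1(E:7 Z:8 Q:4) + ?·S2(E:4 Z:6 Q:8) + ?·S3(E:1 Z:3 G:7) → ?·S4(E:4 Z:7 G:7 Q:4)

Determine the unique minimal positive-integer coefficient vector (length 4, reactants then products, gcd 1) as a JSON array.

Coefficients: [1, 2, 5, 5]

E: 1·7+2·4+5·1 = 20 | 5·4 = 20
Z: 1·8+2·6+5·3 = 35 | 5·7 = 35
G: 1·0+2·0+5·7 = 35 | 5·7 = 35
Q: 1·4+2·8+5·0 = 20 | 5·4 = 20
gcd(1,2,5,5) = 1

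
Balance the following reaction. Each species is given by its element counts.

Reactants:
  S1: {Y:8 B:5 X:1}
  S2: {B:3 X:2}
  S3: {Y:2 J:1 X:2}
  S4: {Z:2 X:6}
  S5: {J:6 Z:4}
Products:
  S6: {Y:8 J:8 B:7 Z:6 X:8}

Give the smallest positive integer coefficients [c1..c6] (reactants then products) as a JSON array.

Coefficients: [4, 5, 4, 3, 6, 5]

Y: 4·8+5·0+4·2+3·0+6·0 = 40 | 5·8 = 40
J: 4·0+5·0+4·1+3·0+6·6 = 40 | 5·8 = 40
B: 4·5+5·3+4·0+3·0+6·0 = 35 | 5·7 = 35
Z: 4·0+5·0+4·0+3·2+6·4 = 30 | 5·6 = 30
X: 4·1+5·2+4·2+3·6+6·0 = 40 | 5·8 = 40
gcd(4,5,4,3,6,5) = 1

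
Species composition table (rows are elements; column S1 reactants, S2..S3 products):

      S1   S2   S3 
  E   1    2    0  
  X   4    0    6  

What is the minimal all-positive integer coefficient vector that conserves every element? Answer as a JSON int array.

E: 6·1 = 6 | 3·2+4·0 = 6
X: 6·4 = 24 | 3·0+4·6 = 24
gcd(6,3,4) = 1

Coefficients: [6, 3, 4]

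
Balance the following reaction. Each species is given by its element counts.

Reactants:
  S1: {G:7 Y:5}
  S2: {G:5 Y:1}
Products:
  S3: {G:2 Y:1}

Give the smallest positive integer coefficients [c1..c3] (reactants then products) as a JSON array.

G: 1·7+1·5 = 12 | 6·2 = 12
Y: 1·5+1·1 = 6 | 6·1 = 6
gcd(1,1,6) = 1

Coefficients: [1, 1, 6]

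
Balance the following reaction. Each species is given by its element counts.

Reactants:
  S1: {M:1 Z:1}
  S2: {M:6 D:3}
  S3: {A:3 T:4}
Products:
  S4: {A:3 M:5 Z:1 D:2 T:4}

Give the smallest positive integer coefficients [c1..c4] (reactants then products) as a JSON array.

Coefficients: [3, 2, 3, 3]

A: 3·0+2·0+3·3 = 9 | 3·3 = 9
M: 3·1+2·6+3·0 = 15 | 3·5 = 15
Z: 3·1+2·0+3·0 = 3 | 3·1 = 3
D: 3·0+2·3+3·0 = 6 | 3·2 = 6
T: 3·0+2·0+3·4 = 12 | 3·4 = 12
gcd(3,2,3,3) = 1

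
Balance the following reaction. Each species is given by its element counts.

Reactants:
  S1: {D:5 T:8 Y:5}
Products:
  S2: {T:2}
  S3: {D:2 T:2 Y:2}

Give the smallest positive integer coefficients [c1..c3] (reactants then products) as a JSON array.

D: 2·5 = 10 | 3·0+5·2 = 10
T: 2·8 = 16 | 3·2+5·2 = 16
Y: 2·5 = 10 | 3·0+5·2 = 10
gcd(2,3,5) = 1

Coefficients: [2, 3, 5]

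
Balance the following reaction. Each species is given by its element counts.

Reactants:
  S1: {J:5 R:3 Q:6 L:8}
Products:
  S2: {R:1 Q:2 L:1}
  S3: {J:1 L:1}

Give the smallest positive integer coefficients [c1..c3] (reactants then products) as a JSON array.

J: 1·5 = 5 | 3·0+5·1 = 5
R: 1·3 = 3 | 3·1+5·0 = 3
Q: 1·6 = 6 | 3·2+5·0 = 6
L: 1·8 = 8 | 3·1+5·1 = 8
gcd(1,3,5) = 1

Coefficients: [1, 3, 5]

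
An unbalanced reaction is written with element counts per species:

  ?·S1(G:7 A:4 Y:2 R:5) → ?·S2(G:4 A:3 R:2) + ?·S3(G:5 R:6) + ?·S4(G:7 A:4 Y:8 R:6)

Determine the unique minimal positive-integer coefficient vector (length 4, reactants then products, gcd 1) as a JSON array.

G: 4·7 = 28 | 4·4+1·5+1·7 = 28
A: 4·4 = 16 | 4·3+1·0+1·4 = 16
Y: 4·2 = 8 | 4·0+1·0+1·8 = 8
R: 4·5 = 20 | 4·2+1·6+1·6 = 20
gcd(4,4,1,1) = 1

Coefficients: [4, 4, 1, 1]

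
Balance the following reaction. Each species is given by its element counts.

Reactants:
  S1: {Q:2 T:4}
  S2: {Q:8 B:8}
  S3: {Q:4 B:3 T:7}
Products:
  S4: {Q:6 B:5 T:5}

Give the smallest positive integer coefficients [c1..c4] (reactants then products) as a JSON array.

Coefficients: [1, 2, 3, 5]

Q: 1·2+2·8+3·4 = 30 | 5·6 = 30
B: 1·0+2·8+3·3 = 25 | 5·5 = 25
T: 1·4+2·0+3·7 = 25 | 5·5 = 25
gcd(1,2,3,5) = 1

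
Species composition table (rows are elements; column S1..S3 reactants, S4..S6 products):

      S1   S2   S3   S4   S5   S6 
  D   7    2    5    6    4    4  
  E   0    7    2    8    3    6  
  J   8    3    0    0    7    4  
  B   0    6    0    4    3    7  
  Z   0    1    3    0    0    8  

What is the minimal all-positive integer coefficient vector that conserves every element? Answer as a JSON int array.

Coefficients: [3, 5, 1, 2, 5, 1]

D: 3·7+5·2+1·5 = 36 | 2·6+5·4+1·4 = 36
E: 3·0+5·7+1·2 = 37 | 2·8+5·3+1·6 = 37
J: 3·8+5·3+1·0 = 39 | 2·0+5·7+1·4 = 39
B: 3·0+5·6+1·0 = 30 | 2·4+5·3+1·7 = 30
Z: 3·0+5·1+1·3 = 8 | 2·0+5·0+1·8 = 8
gcd(3,5,1,2,5,1) = 1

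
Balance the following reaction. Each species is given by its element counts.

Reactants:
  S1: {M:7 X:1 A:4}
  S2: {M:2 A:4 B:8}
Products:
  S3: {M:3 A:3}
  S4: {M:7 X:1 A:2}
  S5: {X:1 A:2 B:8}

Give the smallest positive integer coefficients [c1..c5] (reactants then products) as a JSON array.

M: 5·7+2·2 = 39 | 6·3+3·7+2·0 = 39
X: 5·1+2·0 = 5 | 6·0+3·1+2·1 = 5
A: 5·4+2·4 = 28 | 6·3+3·2+2·2 = 28
B: 5·0+2·8 = 16 | 6·0+3·0+2·8 = 16
gcd(5,2,6,3,2) = 1

Coefficients: [5, 2, 6, 3, 2]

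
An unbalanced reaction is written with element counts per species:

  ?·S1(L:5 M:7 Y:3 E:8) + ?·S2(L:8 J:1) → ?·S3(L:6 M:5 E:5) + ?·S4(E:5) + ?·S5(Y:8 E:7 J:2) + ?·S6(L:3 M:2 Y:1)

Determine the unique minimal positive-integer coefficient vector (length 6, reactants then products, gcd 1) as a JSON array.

L: 4·5+2·8 = 36 | 4·6+1·0+1·0+4·3 = 36
M: 4·7+2·0 = 28 | 4·5+1·0+1·0+4·2 = 28
Y: 4·3+2·0 = 12 | 4·0+1·0+1·8+4·1 = 12
E: 4·8+2·0 = 32 | 4·5+1·5+1·7+4·0 = 32
J: 4·0+2·1 = 2 | 4·0+1·0+1·2+4·0 = 2
gcd(4,2,4,1,1,4) = 1

Coefficients: [4, 2, 4, 1, 1, 4]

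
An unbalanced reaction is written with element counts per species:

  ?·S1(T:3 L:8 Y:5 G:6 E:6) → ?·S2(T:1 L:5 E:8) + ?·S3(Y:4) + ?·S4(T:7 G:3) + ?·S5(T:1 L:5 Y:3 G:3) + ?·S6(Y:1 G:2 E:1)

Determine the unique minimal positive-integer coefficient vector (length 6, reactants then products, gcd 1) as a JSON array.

Coefficients: [5, 3, 1, 1, 5, 6]

T: 5·3 = 15 | 3·1+1·0+1·7+5·1+6·0 = 15
L: 5·8 = 40 | 3·5+1·0+1·0+5·5+6·0 = 40
Y: 5·5 = 25 | 3·0+1·4+1·0+5·3+6·1 = 25
G: 5·6 = 30 | 3·0+1·0+1·3+5·3+6·2 = 30
E: 5·6 = 30 | 3·8+1·0+1·0+5·0+6·1 = 30
gcd(5,3,1,1,5,6) = 1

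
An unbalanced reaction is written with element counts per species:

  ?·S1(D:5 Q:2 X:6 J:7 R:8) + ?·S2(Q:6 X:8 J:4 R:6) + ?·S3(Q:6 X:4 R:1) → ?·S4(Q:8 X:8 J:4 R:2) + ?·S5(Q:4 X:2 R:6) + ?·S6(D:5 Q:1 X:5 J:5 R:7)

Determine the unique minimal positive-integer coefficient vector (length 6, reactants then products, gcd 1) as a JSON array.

Coefficients: [2, 1, 2, 2, 1, 2]

D: 2·5+1·0+2·0 = 10 | 2·0+1·0+2·5 = 10
Q: 2·2+1·6+2·6 = 22 | 2·8+1·4+2·1 = 22
X: 2·6+1·8+2·4 = 28 | 2·8+1·2+2·5 = 28
J: 2·7+1·4+2·0 = 18 | 2·4+1·0+2·5 = 18
R: 2·8+1·6+2·1 = 24 | 2·2+1·6+2·7 = 24
gcd(2,1,2,2,1,2) = 1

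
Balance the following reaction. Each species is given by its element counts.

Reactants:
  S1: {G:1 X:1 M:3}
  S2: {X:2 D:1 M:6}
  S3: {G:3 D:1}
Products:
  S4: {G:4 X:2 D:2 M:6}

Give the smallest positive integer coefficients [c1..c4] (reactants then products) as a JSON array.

Coefficients: [2, 4, 6, 5]

G: 2·1+4·0+6·3 = 20 | 5·4 = 20
X: 2·1+4·2+6·0 = 10 | 5·2 = 10
D: 2·0+4·1+6·1 = 10 | 5·2 = 10
M: 2·3+4·6+6·0 = 30 | 5·6 = 30
gcd(2,4,6,5) = 1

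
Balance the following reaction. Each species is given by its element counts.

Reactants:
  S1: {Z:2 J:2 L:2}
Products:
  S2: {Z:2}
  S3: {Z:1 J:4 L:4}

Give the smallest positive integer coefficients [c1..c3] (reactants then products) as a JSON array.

Z: 4·2 = 8 | 3·2+2·1 = 8
J: 4·2 = 8 | 3·0+2·4 = 8
L: 4·2 = 8 | 3·0+2·4 = 8
gcd(4,3,2) = 1

Coefficients: [4, 3, 2]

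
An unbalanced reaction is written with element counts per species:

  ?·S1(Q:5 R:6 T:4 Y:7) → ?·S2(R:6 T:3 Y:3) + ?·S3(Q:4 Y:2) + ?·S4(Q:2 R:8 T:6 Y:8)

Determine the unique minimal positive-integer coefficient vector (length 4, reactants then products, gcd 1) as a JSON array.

Q: 6·5 = 30 | 2·0+6·4+3·2 = 30
R: 6·6 = 36 | 2·6+6·0+3·8 = 36
T: 6·4 = 24 | 2·3+6·0+3·6 = 24
Y: 6·7 = 42 | 2·3+6·2+3·8 = 42
gcd(6,2,6,3) = 1

Coefficients: [6, 2, 6, 3]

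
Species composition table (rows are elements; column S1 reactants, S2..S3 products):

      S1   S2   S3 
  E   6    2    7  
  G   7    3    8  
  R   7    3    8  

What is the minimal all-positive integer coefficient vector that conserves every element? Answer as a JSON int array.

E: 5·6 = 30 | 1·2+4·7 = 30
G: 5·7 = 35 | 1·3+4·8 = 35
R: 5·7 = 35 | 1·3+4·8 = 35
gcd(5,1,4) = 1

Coefficients: [5, 1, 4]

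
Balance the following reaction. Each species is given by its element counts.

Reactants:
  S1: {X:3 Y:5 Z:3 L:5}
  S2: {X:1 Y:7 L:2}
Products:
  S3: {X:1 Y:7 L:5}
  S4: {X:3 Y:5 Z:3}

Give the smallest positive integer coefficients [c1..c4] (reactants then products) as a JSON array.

X: 3·3+5·1 = 14 | 5·1+3·3 = 14
Y: 3·5+5·7 = 50 | 5·7+3·5 = 50
Z: 3·3+5·0 = 9 | 5·0+3·3 = 9
L: 3·5+5·2 = 25 | 5·5+3·0 = 25
gcd(3,5,5,3) = 1

Coefficients: [3, 5, 5, 3]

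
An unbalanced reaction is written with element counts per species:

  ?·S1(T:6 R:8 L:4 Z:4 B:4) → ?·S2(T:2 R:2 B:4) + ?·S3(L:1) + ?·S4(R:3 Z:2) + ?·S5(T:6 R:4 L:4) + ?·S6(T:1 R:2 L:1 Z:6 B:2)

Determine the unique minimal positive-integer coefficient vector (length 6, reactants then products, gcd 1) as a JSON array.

Coefficients: [6, 5, 6, 6, 4, 2]

T: 6·6 = 36 | 5·2+6·0+6·0+4·6+2·1 = 36
R: 6·8 = 48 | 5·2+6·0+6·3+4·4+2·2 = 48
L: 6·4 = 24 | 5·0+6·1+6·0+4·4+2·1 = 24
Z: 6·4 = 24 | 5·0+6·0+6·2+4·0+2·6 = 24
B: 6·4 = 24 | 5·4+6·0+6·0+4·0+2·2 = 24
gcd(6,5,6,6,4,2) = 1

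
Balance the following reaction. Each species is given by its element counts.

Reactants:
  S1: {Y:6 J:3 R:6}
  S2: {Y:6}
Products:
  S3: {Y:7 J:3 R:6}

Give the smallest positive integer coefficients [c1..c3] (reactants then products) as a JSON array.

Coefficients: [6, 1, 6]

Y: 6·6+1·6 = 42 | 6·7 = 42
J: 6·3+1·0 = 18 | 6·3 = 18
R: 6·6+1·0 = 36 | 6·6 = 36
gcd(6,1,6) = 1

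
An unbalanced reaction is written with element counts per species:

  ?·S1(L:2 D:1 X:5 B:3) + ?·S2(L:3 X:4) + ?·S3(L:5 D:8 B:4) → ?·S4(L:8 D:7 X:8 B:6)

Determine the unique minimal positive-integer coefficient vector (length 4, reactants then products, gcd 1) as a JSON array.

Coefficients: [4, 3, 3, 4]

L: 4·2+3·3+3·5 = 32 | 4·8 = 32
D: 4·1+3·0+3·8 = 28 | 4·7 = 28
X: 4·5+3·4+3·0 = 32 | 4·8 = 32
B: 4·3+3·0+3·4 = 24 | 4·6 = 24
gcd(4,3,3,4) = 1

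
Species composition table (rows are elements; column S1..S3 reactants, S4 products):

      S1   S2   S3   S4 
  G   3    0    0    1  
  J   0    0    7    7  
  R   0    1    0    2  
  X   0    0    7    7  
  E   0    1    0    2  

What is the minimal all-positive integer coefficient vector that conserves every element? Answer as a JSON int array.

Coefficients: [1, 6, 3, 3]

G: 1·3+6·0+3·0 = 3 | 3·1 = 3
J: 1·0+6·0+3·7 = 21 | 3·7 = 21
R: 1·0+6·1+3·0 = 6 | 3·2 = 6
X: 1·0+6·0+3·7 = 21 | 3·7 = 21
E: 1·0+6·1+3·0 = 6 | 3·2 = 6
gcd(1,6,3,3) = 1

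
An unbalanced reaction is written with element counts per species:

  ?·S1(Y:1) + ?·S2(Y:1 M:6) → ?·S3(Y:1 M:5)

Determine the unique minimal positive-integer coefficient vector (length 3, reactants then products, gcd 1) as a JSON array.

Coefficients: [1, 5, 6]

Y: 1·1+5·1 = 6 | 6·1 = 6
M: 1·0+5·6 = 30 | 6·5 = 30
gcd(1,5,6) = 1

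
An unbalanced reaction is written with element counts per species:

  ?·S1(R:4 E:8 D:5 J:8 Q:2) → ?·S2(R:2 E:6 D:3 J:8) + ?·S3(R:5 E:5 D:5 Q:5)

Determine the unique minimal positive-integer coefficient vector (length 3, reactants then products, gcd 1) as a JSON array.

Coefficients: [5, 5, 2]

R: 5·4 = 20 | 5·2+2·5 = 20
E: 5·8 = 40 | 5·6+2·5 = 40
D: 5·5 = 25 | 5·3+2·5 = 25
J: 5·8 = 40 | 5·8+2·0 = 40
Q: 5·2 = 10 | 5·0+2·5 = 10
gcd(5,5,2) = 1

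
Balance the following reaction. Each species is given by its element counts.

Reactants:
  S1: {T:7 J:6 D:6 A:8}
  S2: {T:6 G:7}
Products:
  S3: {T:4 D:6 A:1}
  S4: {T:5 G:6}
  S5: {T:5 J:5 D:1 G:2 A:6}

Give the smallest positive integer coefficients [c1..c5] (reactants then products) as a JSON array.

Coefficients: [5, 6, 4, 5, 6]

T: 5·7+6·6 = 71 | 4·4+5·5+6·5 = 71
J: 5·6+6·0 = 30 | 4·0+5·0+6·5 = 30
D: 5·6+6·0 = 30 | 4·6+5·0+6·1 = 30
G: 5·0+6·7 = 42 | 4·0+5·6+6·2 = 42
A: 5·8+6·0 = 40 | 4·1+5·0+6·6 = 40
gcd(5,6,4,5,6) = 1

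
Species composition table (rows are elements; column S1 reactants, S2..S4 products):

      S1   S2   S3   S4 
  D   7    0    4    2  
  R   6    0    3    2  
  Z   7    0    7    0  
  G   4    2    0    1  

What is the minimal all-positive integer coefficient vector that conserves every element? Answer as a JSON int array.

Coefficients: [4, 5, 4, 6]

D: 4·7 = 28 | 5·0+4·4+6·2 = 28
R: 4·6 = 24 | 5·0+4·3+6·2 = 24
Z: 4·7 = 28 | 5·0+4·7+6·0 = 28
G: 4·4 = 16 | 5·2+4·0+6·1 = 16
gcd(4,5,4,6) = 1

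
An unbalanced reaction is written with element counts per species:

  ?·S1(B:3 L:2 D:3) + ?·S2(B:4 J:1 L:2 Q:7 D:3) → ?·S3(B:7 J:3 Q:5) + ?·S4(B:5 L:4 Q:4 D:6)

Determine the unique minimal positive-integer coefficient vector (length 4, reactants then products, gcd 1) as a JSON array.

Coefficients: [5, 3, 1, 4]

B: 5·3+3·4 = 27 | 1·7+4·5 = 27
J: 5·0+3·1 = 3 | 1·3+4·0 = 3
L: 5·2+3·2 = 16 | 1·0+4·4 = 16
Q: 5·0+3·7 = 21 | 1·5+4·4 = 21
D: 5·3+3·3 = 24 | 1·0+4·6 = 24
gcd(5,3,1,4) = 1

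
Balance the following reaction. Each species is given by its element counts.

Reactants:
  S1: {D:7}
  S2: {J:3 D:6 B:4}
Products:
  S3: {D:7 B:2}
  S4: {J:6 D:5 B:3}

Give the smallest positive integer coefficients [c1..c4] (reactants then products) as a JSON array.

J: 3·0+4·3 = 12 | 5·0+2·6 = 12
D: 3·7+4·6 = 45 | 5·7+2·5 = 45
B: 3·0+4·4 = 16 | 5·2+2·3 = 16
gcd(3,4,5,2) = 1

Coefficients: [3, 4, 5, 2]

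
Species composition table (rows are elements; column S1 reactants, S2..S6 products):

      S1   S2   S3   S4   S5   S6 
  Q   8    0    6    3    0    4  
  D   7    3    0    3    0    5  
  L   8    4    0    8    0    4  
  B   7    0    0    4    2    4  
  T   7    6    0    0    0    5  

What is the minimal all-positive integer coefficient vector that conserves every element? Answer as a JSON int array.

Coefficients: [6, 2, 3, 2, 5, 6]

Q: 6·8 = 48 | 2·0+3·6+2·3+5·0+6·4 = 48
D: 6·7 = 42 | 2·3+3·0+2·3+5·0+6·5 = 42
L: 6·8 = 48 | 2·4+3·0+2·8+5·0+6·4 = 48
B: 6·7 = 42 | 2·0+3·0+2·4+5·2+6·4 = 42
T: 6·7 = 42 | 2·6+3·0+2·0+5·0+6·5 = 42
gcd(6,2,3,2,5,6) = 1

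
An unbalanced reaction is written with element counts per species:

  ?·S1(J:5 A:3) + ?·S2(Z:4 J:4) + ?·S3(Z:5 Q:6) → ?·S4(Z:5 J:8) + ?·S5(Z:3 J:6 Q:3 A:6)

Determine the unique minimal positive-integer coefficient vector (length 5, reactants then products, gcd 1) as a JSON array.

Z: 4·0+4·4+1·5 = 21 | 3·5+2·3 = 21
J: 4·5+4·4+1·0 = 36 | 3·8+2·6 = 36
Q: 4·0+4·0+1·6 = 6 | 3·0+2·3 = 6
A: 4·3+4·0+1·0 = 12 | 3·0+2·6 = 12
gcd(4,4,1,3,2) = 1

Coefficients: [4, 4, 1, 3, 2]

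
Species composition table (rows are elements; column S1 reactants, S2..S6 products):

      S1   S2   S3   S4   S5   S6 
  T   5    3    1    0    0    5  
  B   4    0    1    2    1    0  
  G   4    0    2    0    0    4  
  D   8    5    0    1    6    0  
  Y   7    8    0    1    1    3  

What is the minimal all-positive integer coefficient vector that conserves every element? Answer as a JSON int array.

T: 5·5 = 25 | 2·3+4·1+6·0+4·0+3·5 = 25
B: 5·4 = 20 | 2·0+4·1+6·2+4·1+3·0 = 20
G: 5·4 = 20 | 2·0+4·2+6·0+4·0+3·4 = 20
D: 5·8 = 40 | 2·5+4·0+6·1+4·6+3·0 = 40
Y: 5·7 = 35 | 2·8+4·0+6·1+4·1+3·3 = 35
gcd(5,2,4,6,4,3) = 1

Coefficients: [5, 2, 4, 6, 4, 3]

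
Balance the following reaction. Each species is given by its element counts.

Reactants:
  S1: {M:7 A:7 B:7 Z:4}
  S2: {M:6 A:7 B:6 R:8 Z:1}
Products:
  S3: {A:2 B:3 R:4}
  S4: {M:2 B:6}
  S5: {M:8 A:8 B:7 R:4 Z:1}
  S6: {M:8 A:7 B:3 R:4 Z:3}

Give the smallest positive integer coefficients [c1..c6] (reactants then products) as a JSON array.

Coefficients: [2, 6, 6, 1, 2, 4]

M: 2·7+6·6 = 50 | 6·0+1·2+2·8+4·8 = 50
A: 2·7+6·7 = 56 | 6·2+1·0+2·8+4·7 = 56
B: 2·7+6·6 = 50 | 6·3+1·6+2·7+4·3 = 50
R: 2·0+6·8 = 48 | 6·4+1·0+2·4+4·4 = 48
Z: 2·4+6·1 = 14 | 6·0+1·0+2·1+4·3 = 14
gcd(2,6,6,1,2,4) = 1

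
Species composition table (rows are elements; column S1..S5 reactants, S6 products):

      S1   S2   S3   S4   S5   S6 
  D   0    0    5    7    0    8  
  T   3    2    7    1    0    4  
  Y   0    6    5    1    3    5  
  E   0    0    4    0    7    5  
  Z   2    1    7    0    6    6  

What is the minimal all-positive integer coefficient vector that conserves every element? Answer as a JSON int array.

D: 2·0+1·0+1·5+5·7+3·0 = 40 | 5·8 = 40
T: 2·3+1·2+1·7+5·1+3·0 = 20 | 5·4 = 20
Y: 2·0+1·6+1·5+5·1+3·3 = 25 | 5·5 = 25
E: 2·0+1·0+1·4+5·0+3·7 = 25 | 5·5 = 25
Z: 2·2+1·1+1·7+5·0+3·6 = 30 | 5·6 = 30
gcd(2,1,1,5,3,5) = 1

Coefficients: [2, 1, 1, 5, 3, 5]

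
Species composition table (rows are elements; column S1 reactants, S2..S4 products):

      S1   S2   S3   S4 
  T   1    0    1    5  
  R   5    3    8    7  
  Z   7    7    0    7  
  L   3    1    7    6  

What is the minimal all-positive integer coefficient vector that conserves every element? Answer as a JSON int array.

Coefficients: [6, 5, 1, 1]

T: 6·1 = 6 | 5·0+1·1+1·5 = 6
R: 6·5 = 30 | 5·3+1·8+1·7 = 30
Z: 6·7 = 42 | 5·7+1·0+1·7 = 42
L: 6·3 = 18 | 5·1+1·7+1·6 = 18
gcd(6,5,1,1) = 1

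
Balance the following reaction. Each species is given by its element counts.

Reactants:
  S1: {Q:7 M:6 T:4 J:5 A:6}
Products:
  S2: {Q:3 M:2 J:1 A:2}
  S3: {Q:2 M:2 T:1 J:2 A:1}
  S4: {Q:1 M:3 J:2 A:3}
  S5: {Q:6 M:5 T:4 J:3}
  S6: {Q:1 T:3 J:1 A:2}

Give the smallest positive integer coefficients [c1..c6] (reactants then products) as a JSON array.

Coefficients: [6, 6, 5, 3, 1, 5]

Q: 6·7 = 42 | 6·3+5·2+3·1+1·6+5·1 = 42
M: 6·6 = 36 | 6·2+5·2+3·3+1·5+5·0 = 36
T: 6·4 = 24 | 6·0+5·1+3·0+1·4+5·3 = 24
J: 6·5 = 30 | 6·1+5·2+3·2+1·3+5·1 = 30
A: 6·6 = 36 | 6·2+5·1+3·3+1·0+5·2 = 36
gcd(6,6,5,3,1,5) = 1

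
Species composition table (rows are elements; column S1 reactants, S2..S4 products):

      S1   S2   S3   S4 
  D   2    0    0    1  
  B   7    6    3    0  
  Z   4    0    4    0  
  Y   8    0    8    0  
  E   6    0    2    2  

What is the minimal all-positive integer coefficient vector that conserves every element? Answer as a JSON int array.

D: 3·2 = 6 | 2·0+3·0+6·1 = 6
B: 3·7 = 21 | 2·6+3·3+6·0 = 21
Z: 3·4 = 12 | 2·0+3·4+6·0 = 12
Y: 3·8 = 24 | 2·0+3·8+6·0 = 24
E: 3·6 = 18 | 2·0+3·2+6·2 = 18
gcd(3,2,3,6) = 1

Coefficients: [3, 2, 3, 6]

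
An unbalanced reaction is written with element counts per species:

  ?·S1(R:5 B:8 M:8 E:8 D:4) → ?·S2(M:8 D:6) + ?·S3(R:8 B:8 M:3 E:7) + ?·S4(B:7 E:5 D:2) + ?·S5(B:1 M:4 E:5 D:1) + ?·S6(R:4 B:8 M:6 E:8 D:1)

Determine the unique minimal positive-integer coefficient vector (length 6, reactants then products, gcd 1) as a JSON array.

R: 4·5 = 20 | 2·0+2·8+1·0+1·0+1·4 = 20
B: 4·8 = 32 | 2·0+2·8+1·7+1·1+1·8 = 32
M: 4·8 = 32 | 2·8+2·3+1·0+1·4+1·6 = 32
E: 4·8 = 32 | 2·0+2·7+1·5+1·5+1·8 = 32
D: 4·4 = 16 | 2·6+2·0+1·2+1·1+1·1 = 16
gcd(4,2,2,1,1,1) = 1

Coefficients: [4, 2, 2, 1, 1, 1]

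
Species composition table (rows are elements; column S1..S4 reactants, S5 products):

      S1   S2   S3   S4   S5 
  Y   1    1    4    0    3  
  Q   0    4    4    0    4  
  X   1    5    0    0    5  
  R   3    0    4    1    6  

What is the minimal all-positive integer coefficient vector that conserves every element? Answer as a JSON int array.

Coefficients: [5, 3, 1, 5, 4]

Y: 5·1+3·1+1·4+5·0 = 12 | 4·3 = 12
Q: 5·0+3·4+1·4+5·0 = 16 | 4·4 = 16
X: 5·1+3·5+1·0+5·0 = 20 | 4·5 = 20
R: 5·3+3·0+1·4+5·1 = 24 | 4·6 = 24
gcd(5,3,1,5,4) = 1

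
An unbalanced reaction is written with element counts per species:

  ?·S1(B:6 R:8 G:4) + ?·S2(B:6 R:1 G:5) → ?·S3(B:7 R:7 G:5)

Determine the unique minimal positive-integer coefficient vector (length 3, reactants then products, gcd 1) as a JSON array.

B: 5·6+2·6 = 42 | 6·7 = 42
R: 5·8+2·1 = 42 | 6·7 = 42
G: 5·4+2·5 = 30 | 6·5 = 30
gcd(5,2,6) = 1

Coefficients: [5, 2, 6]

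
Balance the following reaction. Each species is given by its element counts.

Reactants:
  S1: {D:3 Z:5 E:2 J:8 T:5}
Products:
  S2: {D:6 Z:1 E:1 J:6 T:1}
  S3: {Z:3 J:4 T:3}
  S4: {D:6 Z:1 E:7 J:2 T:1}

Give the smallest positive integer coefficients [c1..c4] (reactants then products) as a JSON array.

D: 4·3 = 12 | 1·6+6·0+1·6 = 12
Z: 4·5 = 20 | 1·1+6·3+1·1 = 20
E: 4·2 = 8 | 1·1+6·0+1·7 = 8
J: 4·8 = 32 | 1·6+6·4+1·2 = 32
T: 4·5 = 20 | 1·1+6·3+1·1 = 20
gcd(4,1,6,1) = 1

Coefficients: [4, 1, 6, 1]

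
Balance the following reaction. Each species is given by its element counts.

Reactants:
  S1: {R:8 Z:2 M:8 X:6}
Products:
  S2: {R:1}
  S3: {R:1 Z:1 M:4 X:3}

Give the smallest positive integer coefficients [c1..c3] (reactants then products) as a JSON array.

Coefficients: [1, 6, 2]

R: 1·8 = 8 | 6·1+2·1 = 8
Z: 1·2 = 2 | 6·0+2·1 = 2
M: 1·8 = 8 | 6·0+2·4 = 8
X: 1·6 = 6 | 6·0+2·3 = 6
gcd(1,6,2) = 1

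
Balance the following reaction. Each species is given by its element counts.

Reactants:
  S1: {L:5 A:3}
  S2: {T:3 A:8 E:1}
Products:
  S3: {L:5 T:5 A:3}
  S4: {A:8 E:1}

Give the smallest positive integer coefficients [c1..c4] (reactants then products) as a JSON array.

L: 3·5+5·0 = 15 | 3·5+5·0 = 15
T: 3·0+5·3 = 15 | 3·5+5·0 = 15
A: 3·3+5·8 = 49 | 3·3+5·8 = 49
E: 3·0+5·1 = 5 | 3·0+5·1 = 5
gcd(3,5,3,5) = 1

Coefficients: [3, 5, 3, 5]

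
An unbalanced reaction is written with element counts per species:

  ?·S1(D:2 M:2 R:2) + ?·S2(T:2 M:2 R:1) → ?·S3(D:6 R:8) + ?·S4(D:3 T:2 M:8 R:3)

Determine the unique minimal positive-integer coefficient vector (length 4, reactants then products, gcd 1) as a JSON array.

Coefficients: [6, 2, 1, 2]

D: 6·2+2·0 = 12 | 1·6+2·3 = 12
T: 6·0+2·2 = 4 | 1·0+2·2 = 4
M: 6·2+2·2 = 16 | 1·0+2·8 = 16
R: 6·2+2·1 = 14 | 1·8+2·3 = 14
gcd(6,2,1,2) = 1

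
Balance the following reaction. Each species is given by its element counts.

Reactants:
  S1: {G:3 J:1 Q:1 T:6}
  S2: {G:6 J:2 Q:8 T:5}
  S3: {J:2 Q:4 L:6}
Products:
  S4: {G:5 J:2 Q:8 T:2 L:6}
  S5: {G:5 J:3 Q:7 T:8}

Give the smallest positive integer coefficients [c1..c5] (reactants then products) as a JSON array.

Coefficients: [3, 6, 4, 4, 5]

G: 3·3+6·6+4·0 = 45 | 4·5+5·5 = 45
J: 3·1+6·2+4·2 = 23 | 4·2+5·3 = 23
Q: 3·1+6·8+4·4 = 67 | 4·8+5·7 = 67
T: 3·6+6·5+4·0 = 48 | 4·2+5·8 = 48
L: 3·0+6·0+4·6 = 24 | 4·6+5·0 = 24
gcd(3,6,4,4,5) = 1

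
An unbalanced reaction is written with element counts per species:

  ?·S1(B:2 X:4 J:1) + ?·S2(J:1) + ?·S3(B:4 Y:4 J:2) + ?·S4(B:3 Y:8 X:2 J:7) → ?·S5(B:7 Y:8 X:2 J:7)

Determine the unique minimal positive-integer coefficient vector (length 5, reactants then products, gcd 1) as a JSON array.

B: 1·2+5·0+4·4+1·3 = 21 | 3·7 = 21
Y: 1·0+5·0+4·4+1·8 = 24 | 3·8 = 24
X: 1·4+5·0+4·0+1·2 = 6 | 3·2 = 6
J: 1·1+5·1+4·2+1·7 = 21 | 3·7 = 21
gcd(1,5,4,1,3) = 1

Coefficients: [1, 5, 4, 1, 3]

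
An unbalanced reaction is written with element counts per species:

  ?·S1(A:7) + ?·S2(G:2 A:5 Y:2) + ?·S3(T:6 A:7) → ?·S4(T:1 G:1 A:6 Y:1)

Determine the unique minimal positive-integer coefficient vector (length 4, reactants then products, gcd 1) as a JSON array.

Coefficients: [2, 3, 1, 6]

T: 2·0+3·0+1·6 = 6 | 6·1 = 6
G: 2·0+3·2+1·0 = 6 | 6·1 = 6
A: 2·7+3·5+1·7 = 36 | 6·6 = 36
Y: 2·0+3·2+1·0 = 6 | 6·1 = 6
gcd(2,3,1,6) = 1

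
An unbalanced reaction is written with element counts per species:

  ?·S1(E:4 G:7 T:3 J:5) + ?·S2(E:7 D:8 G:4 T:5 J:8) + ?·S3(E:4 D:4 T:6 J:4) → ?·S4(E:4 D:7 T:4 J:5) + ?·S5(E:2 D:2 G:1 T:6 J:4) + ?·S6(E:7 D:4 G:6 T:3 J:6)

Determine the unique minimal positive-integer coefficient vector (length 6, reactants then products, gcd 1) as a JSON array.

E: 2·4+5·7+4·4 = 59 | 4·4+4·2+5·7 = 59
D: 2·0+5·8+4·4 = 56 | 4·7+4·2+5·4 = 56
G: 2·7+5·4+4·0 = 34 | 4·0+4·1+5·6 = 34
T: 2·3+5·5+4·6 = 55 | 4·4+4·6+5·3 = 55
J: 2·5+5·8+4·4 = 66 | 4·5+4·4+5·6 = 66
gcd(2,5,4,4,4,5) = 1

Coefficients: [2, 5, 4, 4, 4, 5]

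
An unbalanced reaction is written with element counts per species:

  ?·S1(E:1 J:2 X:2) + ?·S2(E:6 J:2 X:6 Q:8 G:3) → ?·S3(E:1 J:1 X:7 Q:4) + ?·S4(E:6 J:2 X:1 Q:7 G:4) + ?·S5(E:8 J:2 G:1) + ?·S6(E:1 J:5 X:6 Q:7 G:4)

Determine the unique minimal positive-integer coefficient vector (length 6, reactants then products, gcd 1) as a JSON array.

E: 4·1+6·6 = 40 | 5·1+3·6+2·8+1·1 = 40
J: 4·2+6·2 = 20 | 5·1+3·2+2·2+1·5 = 20
X: 4·2+6·6 = 44 | 5·7+3·1+2·0+1·6 = 44
Q: 4·0+6·8 = 48 | 5·4+3·7+2·0+1·7 = 48
G: 4·0+6·3 = 18 | 5·0+3·4+2·1+1·4 = 18
gcd(4,6,5,3,2,1) = 1

Coefficients: [4, 6, 5, 3, 2, 1]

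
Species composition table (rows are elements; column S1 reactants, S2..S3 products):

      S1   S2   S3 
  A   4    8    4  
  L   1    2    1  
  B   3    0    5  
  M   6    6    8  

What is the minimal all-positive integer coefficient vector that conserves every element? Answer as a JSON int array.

Coefficients: [5, 1, 3]

A: 5·4 = 20 | 1·8+3·4 = 20
L: 5·1 = 5 | 1·2+3·1 = 5
B: 5·3 = 15 | 1·0+3·5 = 15
M: 5·6 = 30 | 1·6+3·8 = 30
gcd(5,1,3) = 1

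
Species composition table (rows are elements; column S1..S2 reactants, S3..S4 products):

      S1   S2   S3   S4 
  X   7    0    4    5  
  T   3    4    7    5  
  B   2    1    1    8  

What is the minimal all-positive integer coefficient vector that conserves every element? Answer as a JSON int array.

Coefficients: [3, 6, 4, 1]

X: 3·7+6·0 = 21 | 4·4+1·5 = 21
T: 3·3+6·4 = 33 | 4·7+1·5 = 33
B: 3·2+6·1 = 12 | 4·1+1·8 = 12
gcd(3,6,4,1) = 1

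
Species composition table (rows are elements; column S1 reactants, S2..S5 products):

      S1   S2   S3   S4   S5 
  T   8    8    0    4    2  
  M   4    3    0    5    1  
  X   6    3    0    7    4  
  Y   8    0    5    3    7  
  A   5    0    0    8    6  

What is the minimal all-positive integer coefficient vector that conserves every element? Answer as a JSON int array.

Coefficients: [4, 3, 3, 1, 2]

T: 4·8 = 32 | 3·8+3·0+1·4+2·2 = 32
M: 4·4 = 16 | 3·3+3·0+1·5+2·1 = 16
X: 4·6 = 24 | 3·3+3·0+1·7+2·4 = 24
Y: 4·8 = 32 | 3·0+3·5+1·3+2·7 = 32
A: 4·5 = 20 | 3·0+3·0+1·8+2·6 = 20
gcd(4,3,3,1,2) = 1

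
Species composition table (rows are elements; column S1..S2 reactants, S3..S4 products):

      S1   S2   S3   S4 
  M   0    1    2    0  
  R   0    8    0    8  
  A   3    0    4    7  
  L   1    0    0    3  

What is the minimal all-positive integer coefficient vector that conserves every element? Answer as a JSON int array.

Coefficients: [6, 2, 1, 2]

M: 6·0+2·1 = 2 | 1·2+2·0 = 2
R: 6·0+2·8 = 16 | 1·0+2·8 = 16
A: 6·3+2·0 = 18 | 1·4+2·7 = 18
L: 6·1+2·0 = 6 | 1·0+2·3 = 6
gcd(6,2,1,2) = 1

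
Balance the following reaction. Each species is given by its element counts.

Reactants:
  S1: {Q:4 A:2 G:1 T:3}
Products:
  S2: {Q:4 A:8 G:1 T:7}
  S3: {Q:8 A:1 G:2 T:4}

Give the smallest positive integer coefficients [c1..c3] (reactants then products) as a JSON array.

Q: 5·4 = 20 | 1·4+2·8 = 20
A: 5·2 = 10 | 1·8+2·1 = 10
G: 5·1 = 5 | 1·1+2·2 = 5
T: 5·3 = 15 | 1·7+2·4 = 15
gcd(5,1,2) = 1

Coefficients: [5, 1, 2]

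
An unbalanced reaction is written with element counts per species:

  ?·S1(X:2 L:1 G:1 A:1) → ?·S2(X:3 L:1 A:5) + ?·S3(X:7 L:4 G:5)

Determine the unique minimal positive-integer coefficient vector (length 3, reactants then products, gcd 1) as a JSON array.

Coefficients: [5, 1, 1]

X: 5·2 = 10 | 1·3+1·7 = 10
L: 5·1 = 5 | 1·1+1·4 = 5
G: 5·1 = 5 | 1·0+1·5 = 5
A: 5·1 = 5 | 1·5+1·0 = 5
gcd(5,1,1) = 1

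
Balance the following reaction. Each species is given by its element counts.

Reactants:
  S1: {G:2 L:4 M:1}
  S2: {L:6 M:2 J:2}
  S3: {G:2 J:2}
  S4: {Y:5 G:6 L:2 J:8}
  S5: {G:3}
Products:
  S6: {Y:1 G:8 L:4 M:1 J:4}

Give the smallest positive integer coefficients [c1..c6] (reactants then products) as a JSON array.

Coefficients: [3, 1, 5, 1, 6, 5]

Y: 3·0+1·0+5·0+1·5+6·0 = 5 | 5·1 = 5
G: 3·2+1·0+5·2+1·6+6·3 = 40 | 5·8 = 40
L: 3·4+1·6+5·0+1·2+6·0 = 20 | 5·4 = 20
M: 3·1+1·2+5·0+1·0+6·0 = 5 | 5·1 = 5
J: 3·0+1·2+5·2+1·8+6·0 = 20 | 5·4 = 20
gcd(3,1,5,1,6,5) = 1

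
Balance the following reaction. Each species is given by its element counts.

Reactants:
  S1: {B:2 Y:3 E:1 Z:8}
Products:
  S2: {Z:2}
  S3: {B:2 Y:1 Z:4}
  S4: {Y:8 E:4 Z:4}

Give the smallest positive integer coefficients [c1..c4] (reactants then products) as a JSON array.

B: 4·2 = 8 | 6·0+4·2+1·0 = 8
Y: 4·3 = 12 | 6·0+4·1+1·8 = 12
E: 4·1 = 4 | 6·0+4·0+1·4 = 4
Z: 4·8 = 32 | 6·2+4·4+1·4 = 32
gcd(4,6,4,1) = 1

Coefficients: [4, 6, 4, 1]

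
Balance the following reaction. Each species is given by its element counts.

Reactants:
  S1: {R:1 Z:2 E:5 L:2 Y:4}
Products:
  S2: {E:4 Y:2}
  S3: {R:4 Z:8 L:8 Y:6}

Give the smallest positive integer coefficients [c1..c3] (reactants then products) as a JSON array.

R: 4·1 = 4 | 5·0+1·4 = 4
Z: 4·2 = 8 | 5·0+1·8 = 8
E: 4·5 = 20 | 5·4+1·0 = 20
L: 4·2 = 8 | 5·0+1·8 = 8
Y: 4·4 = 16 | 5·2+1·6 = 16
gcd(4,5,1) = 1

Coefficients: [4, 5, 1]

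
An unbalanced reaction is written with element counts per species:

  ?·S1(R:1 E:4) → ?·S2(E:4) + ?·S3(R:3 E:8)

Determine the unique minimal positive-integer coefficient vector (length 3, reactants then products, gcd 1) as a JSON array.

R: 3·1 = 3 | 1·0+1·3 = 3
E: 3·4 = 12 | 1·4+1·8 = 12
gcd(3,1,1) = 1

Coefficients: [3, 1, 1]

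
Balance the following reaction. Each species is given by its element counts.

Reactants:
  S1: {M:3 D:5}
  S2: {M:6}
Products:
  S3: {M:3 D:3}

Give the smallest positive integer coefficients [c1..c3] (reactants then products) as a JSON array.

M: 3·3+1·6 = 15 | 5·3 = 15
D: 3·5+1·0 = 15 | 5·3 = 15
gcd(3,1,5) = 1

Coefficients: [3, 1, 5]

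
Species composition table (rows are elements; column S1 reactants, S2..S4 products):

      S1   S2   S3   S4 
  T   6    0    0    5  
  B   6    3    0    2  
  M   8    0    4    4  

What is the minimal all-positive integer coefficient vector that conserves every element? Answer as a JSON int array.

Coefficients: [5, 6, 4, 6]

T: 5·6 = 30 | 6·0+4·0+6·5 = 30
B: 5·6 = 30 | 6·3+4·0+6·2 = 30
M: 5·8 = 40 | 6·0+4·4+6·4 = 40
gcd(5,6,4,6) = 1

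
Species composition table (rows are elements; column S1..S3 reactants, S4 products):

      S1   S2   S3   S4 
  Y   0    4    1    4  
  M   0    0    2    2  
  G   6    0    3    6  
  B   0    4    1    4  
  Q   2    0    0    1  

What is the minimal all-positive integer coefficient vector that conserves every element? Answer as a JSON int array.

Y: 2·0+3·4+4·1 = 16 | 4·4 = 16
M: 2·0+3·0+4·2 = 8 | 4·2 = 8
G: 2·6+3·0+4·3 = 24 | 4·6 = 24
B: 2·0+3·4+4·1 = 16 | 4·4 = 16
Q: 2·2+3·0+4·0 = 4 | 4·1 = 4
gcd(2,3,4,4) = 1

Coefficients: [2, 3, 4, 4]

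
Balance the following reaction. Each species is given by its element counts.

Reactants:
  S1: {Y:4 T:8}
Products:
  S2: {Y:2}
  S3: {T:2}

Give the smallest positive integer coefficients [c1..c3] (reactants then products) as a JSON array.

Coefficients: [1, 2, 4]

Y: 1·4 = 4 | 2·2+4·0 = 4
T: 1·8 = 8 | 2·0+4·2 = 8
gcd(1,2,4) = 1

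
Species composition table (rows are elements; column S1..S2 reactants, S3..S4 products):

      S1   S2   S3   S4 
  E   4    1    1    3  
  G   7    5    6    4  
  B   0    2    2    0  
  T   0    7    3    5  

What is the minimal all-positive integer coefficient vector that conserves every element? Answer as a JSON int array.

E: 3·4+5·1 = 17 | 5·1+4·3 = 17
G: 3·7+5·5 = 46 | 5·6+4·4 = 46
B: 3·0+5·2 = 10 | 5·2+4·0 = 10
T: 3·0+5·7 = 35 | 5·3+4·5 = 35
gcd(3,5,5,4) = 1

Coefficients: [3, 5, 5, 4]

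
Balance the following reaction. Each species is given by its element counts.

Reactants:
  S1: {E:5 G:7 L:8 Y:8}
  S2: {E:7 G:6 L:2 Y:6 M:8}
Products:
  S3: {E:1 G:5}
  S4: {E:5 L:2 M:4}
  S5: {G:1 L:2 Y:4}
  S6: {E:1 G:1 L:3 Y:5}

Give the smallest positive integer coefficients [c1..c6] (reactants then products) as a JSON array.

Coefficients: [3, 2, 5, 4, 4, 4]

E: 3·5+2·7 = 29 | 5·1+4·5+4·0+4·1 = 29
G: 3·7+2·6 = 33 | 5·5+4·0+4·1+4·1 = 33
L: 3·8+2·2 = 28 | 5·0+4·2+4·2+4·3 = 28
Y: 3·8+2·6 = 36 | 5·0+4·0+4·4+4·5 = 36
M: 3·0+2·8 = 16 | 5·0+4·4+4·0+4·0 = 16
gcd(3,2,5,4,4,4) = 1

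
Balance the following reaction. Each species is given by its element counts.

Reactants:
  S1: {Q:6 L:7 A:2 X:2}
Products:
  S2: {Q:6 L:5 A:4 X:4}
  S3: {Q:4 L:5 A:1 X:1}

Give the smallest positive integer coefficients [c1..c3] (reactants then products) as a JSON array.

Q: 5·6 = 30 | 1·6+6·4 = 30
L: 5·7 = 35 | 1·5+6·5 = 35
A: 5·2 = 10 | 1·4+6·1 = 10
X: 5·2 = 10 | 1·4+6·1 = 10
gcd(5,1,6) = 1

Coefficients: [5, 1, 6]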